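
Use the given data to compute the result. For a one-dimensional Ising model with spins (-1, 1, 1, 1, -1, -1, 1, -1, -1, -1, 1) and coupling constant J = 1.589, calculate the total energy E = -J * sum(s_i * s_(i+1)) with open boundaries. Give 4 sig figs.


Step 1: Nearest-neighbor products: -1, 1, 1, -1, 1, -1, -1, 1, 1, -1
Step 2: Sum of products = 0
Step 3: E = -1.589 * 0 = 0

0


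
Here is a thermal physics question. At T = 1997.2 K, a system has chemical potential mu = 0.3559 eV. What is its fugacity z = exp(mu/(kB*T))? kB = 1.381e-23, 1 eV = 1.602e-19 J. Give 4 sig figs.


Step 1: Convert mu to Joules: 0.3559*1.602e-19 = 5.702e-20 J
Step 2: kB*T = 1.381e-23*1997.2 = 2.758e-20 J
Step 3: mu/(kB*T) = 2.067
Step 4: z = exp(2.067) = 7.902

7.902


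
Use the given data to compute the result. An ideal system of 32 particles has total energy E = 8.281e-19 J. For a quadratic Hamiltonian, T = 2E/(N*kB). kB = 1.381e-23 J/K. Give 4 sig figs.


Step 1: Numerator = 2*E = 2*8.281e-19 = 1.656e-18 J
Step 2: Denominator = N*kB = 32*1.381e-23 = 4.419e-22
Step 3: T = 1.656e-18 / 4.419e-22 = 3748 K

3748


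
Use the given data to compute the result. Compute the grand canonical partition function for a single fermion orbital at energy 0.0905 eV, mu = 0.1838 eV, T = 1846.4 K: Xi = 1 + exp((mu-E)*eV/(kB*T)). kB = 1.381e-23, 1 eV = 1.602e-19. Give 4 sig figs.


Step 1: (mu - E) = 0.1838 - 0.0905 = 0.0933 eV
Step 2: x = (mu-E)*eV/(kB*T) = 0.0933*1.602e-19/(1.381e-23*1846.4) = 0.5862
Step 3: exp(x) = 1.797
Step 4: Xi = 1 + 1.797 = 2.797

2.797


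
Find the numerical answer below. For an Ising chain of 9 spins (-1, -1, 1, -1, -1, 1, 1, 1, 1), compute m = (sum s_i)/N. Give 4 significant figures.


Step 1: Count up spins (+1): 5, down spins (-1): 4
Step 2: Total magnetization M = 5 - 4 = 1
Step 3: m = M/N = 1/9 = 0.1111

0.1111


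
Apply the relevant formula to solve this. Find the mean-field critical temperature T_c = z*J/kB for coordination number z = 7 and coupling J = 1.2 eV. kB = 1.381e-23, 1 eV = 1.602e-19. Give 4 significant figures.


Step 1: z*J = 7*1.2 = 8.4 eV
Step 2: Convert to Joules: 8.4*1.602e-19 = 1.346e-18 J
Step 3: T_c = 1.346e-18 / 1.381e-23 = 9.744e+04 K

9.744e+04


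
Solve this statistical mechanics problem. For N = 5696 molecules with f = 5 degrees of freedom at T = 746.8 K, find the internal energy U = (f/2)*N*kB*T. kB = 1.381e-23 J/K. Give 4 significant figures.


Step 1: f/2 = 5/2 = 2.5
Step 2: N*kB*T = 5696*1.381e-23*746.8 = 5.874e-17
Step 3: U = 2.5 * 5.874e-17 = 1.469e-16 J

1.469e-16


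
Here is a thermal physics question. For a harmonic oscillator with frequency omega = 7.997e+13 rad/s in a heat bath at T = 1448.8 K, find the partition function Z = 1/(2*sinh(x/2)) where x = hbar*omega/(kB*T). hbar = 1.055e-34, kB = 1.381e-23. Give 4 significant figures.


Step 1: Compute x = hbar*omega/(kB*T) = 1.055e-34*7.997e+13/(1.381e-23*1448.8) = 0.4217
Step 2: x/2 = 0.2108
Step 3: sinh(x/2) = 0.2124
Step 4: Z = 1/(2*0.2124) = 2.354

2.354


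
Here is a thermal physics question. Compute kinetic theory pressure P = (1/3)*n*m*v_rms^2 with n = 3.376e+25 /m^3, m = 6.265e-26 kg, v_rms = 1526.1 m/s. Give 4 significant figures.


Step 1: v_rms^2 = 1526.1^2 = 2.329e+06
Step 2: n*m = 3.376e+25*6.265e-26 = 2.115
Step 3: P = (1/3)*2.115*2.329e+06 = 1.642e+06 Pa

1.642e+06


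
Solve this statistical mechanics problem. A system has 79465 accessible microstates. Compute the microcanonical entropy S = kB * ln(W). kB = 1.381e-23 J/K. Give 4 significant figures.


Step 1: ln(W) = ln(79465) = 11.28
Step 2: S = kB * ln(W) = 1.381e-23 * 11.28
Step 3: S = 1.558e-22 J/K

1.558e-22


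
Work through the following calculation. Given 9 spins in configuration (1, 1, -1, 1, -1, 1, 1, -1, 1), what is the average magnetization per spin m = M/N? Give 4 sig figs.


Step 1: Count up spins (+1): 6, down spins (-1): 3
Step 2: Total magnetization M = 6 - 3 = 3
Step 3: m = M/N = 3/9 = 0.3333

0.3333


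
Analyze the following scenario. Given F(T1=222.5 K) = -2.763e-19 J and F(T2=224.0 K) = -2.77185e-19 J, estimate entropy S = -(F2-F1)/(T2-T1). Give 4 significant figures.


Step 1: dF = F2 - F1 = -2.77185e-19 - (-2.763e-19) = -8.85e-22 J
Step 2: dT = T2 - T1 = 224.0 - 222.5 = 1.5 K
Step 3: S = -dF/dT = -(-8.85e-22)/1.5 = 5.9e-22 J/K

5.9e-22


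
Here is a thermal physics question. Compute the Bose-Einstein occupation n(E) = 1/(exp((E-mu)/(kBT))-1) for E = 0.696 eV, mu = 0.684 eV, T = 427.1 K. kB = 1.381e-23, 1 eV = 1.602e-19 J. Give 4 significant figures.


Step 1: (E - mu) = 0.012 eV
Step 2: x = (E-mu)*eV/(kB*T) = 0.012*1.602e-19/(1.381e-23*427.1) = 0.3259
Step 3: exp(x) = 1.385
Step 4: n = 1/(exp(x)-1) = 2.595

2.595


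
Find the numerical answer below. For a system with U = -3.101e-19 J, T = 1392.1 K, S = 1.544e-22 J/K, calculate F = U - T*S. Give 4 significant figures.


Step 1: T*S = 1392.1 * 1.544e-22 = 2.149e-19 J
Step 2: F = U - T*S = -3.101e-19 - 2.149e-19
Step 3: F = -5.25e-19 J

-5.25e-19


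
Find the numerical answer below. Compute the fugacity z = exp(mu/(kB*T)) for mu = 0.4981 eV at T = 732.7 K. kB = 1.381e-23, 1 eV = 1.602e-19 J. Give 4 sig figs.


Step 1: Convert mu to Joules: 0.4981*1.602e-19 = 7.98e-20 J
Step 2: kB*T = 1.381e-23*732.7 = 1.012e-20 J
Step 3: mu/(kB*T) = 7.886
Step 4: z = exp(7.886) = 2660

2660


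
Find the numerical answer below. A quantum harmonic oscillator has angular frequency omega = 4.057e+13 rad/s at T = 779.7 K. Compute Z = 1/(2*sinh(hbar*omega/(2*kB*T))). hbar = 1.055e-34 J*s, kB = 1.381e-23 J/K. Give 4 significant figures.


Step 1: Compute x = hbar*omega/(kB*T) = 1.055e-34*4.057e+13/(1.381e-23*779.7) = 0.3975
Step 2: x/2 = 0.1987
Step 3: sinh(x/2) = 0.2001
Step 4: Z = 1/(2*0.2001) = 2.499

2.499


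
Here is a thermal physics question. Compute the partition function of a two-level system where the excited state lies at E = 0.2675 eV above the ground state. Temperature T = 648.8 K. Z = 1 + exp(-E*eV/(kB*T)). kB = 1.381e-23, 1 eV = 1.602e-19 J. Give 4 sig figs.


Step 1: Compute beta*E = E*eV/(kB*T) = 0.2675*1.602e-19/(1.381e-23*648.8) = 4.783
Step 2: exp(-beta*E) = exp(-4.783) = 0.008373
Step 3: Z = 1 + 0.008373 = 1.008

1.008


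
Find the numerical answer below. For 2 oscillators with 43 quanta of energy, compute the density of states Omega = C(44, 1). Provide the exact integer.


Step 1: Use binomial coefficient C(44, 1)
Step 2: Numerator = 44! / 43!
Step 3: Denominator = 1!
Step 4: Omega = 44

44


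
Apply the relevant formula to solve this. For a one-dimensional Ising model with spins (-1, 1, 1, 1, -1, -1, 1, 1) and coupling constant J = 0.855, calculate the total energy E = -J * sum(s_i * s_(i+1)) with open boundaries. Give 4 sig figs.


Step 1: Nearest-neighbor products: -1, 1, 1, -1, 1, -1, 1
Step 2: Sum of products = 1
Step 3: E = -0.855 * 1 = -0.855

-0.855


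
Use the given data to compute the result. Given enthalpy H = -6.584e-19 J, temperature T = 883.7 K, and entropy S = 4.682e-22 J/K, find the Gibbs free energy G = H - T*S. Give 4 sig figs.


Step 1: T*S = 883.7 * 4.682e-22 = 4.137e-19 J
Step 2: G = H - T*S = -6.584e-19 - 4.137e-19
Step 3: G = -1.072e-18 J

-1.072e-18


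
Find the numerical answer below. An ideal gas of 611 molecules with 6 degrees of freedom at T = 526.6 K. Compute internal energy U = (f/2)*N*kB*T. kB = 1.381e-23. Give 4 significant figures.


Step 1: f/2 = 6/2 = 3.0
Step 2: N*kB*T = 611*1.381e-23*526.6 = 4.443e-18
Step 3: U = 3.0 * 4.443e-18 = 1.333e-17 J

1.333e-17


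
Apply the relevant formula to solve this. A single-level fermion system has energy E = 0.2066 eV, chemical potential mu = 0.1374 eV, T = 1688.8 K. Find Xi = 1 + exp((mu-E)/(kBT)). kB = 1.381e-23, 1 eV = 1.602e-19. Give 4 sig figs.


Step 1: (mu - E) = 0.1374 - 0.2066 = -0.0692 eV
Step 2: x = (mu-E)*eV/(kB*T) = -0.0692*1.602e-19/(1.381e-23*1688.8) = -0.4753
Step 3: exp(x) = 0.6217
Step 4: Xi = 1 + 0.6217 = 1.622

1.622


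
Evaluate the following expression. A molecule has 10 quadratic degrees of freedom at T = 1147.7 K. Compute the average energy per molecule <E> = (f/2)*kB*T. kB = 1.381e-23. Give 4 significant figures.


Step 1: f/2 = 10/2 = 5
Step 2: kB*T = 1.381e-23 * 1147.7 = 1.585e-20
Step 3: <E> = 5 * 1.585e-20 = 7.925e-20 J

7.925e-20


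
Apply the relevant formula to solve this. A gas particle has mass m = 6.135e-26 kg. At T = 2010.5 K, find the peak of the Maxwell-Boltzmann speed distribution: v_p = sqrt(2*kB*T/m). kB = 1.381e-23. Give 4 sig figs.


Step 1: Numerator = 2*kB*T = 2*1.381e-23*2010.5 = 5.553e-20
Step 2: Ratio = 5.553e-20 / 6.135e-26 = 9.051e+05
Step 3: v_p = sqrt(9.051e+05) = 951.4 m/s

951.4


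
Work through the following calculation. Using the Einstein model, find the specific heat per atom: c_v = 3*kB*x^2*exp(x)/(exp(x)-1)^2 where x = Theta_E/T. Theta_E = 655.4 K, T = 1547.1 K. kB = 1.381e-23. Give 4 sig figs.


Step 1: x = Theta_E/T = 655.4/1547.1 = 0.4236
Step 2: x^2 = 0.1795
Step 3: exp(x) = 1.527
Step 4: c_v = 3*1.381e-23*0.1795*1.527/(1.527-1)^2 = 4.082e-23

4.082e-23


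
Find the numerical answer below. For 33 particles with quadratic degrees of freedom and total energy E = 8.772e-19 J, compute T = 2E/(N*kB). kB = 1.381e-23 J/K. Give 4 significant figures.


Step 1: Numerator = 2*E = 2*8.772e-19 = 1.754e-18 J
Step 2: Denominator = N*kB = 33*1.381e-23 = 4.557e-22
Step 3: T = 1.754e-18 / 4.557e-22 = 3850 K

3850


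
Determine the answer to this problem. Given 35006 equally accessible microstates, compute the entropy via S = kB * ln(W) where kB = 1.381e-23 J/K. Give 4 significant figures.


Step 1: ln(W) = ln(35006) = 10.46
Step 2: S = kB * ln(W) = 1.381e-23 * 10.46
Step 3: S = 1.445e-22 J/K

1.445e-22


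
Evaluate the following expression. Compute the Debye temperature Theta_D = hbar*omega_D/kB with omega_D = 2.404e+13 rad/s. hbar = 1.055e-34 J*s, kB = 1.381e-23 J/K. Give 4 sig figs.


Step 1: hbar*omega_D = 1.055e-34 * 2.404e+13 = 2.536e-21 J
Step 2: Theta_D = 2.536e-21 / 1.381e-23
Step 3: Theta_D = 183.7 K

183.7


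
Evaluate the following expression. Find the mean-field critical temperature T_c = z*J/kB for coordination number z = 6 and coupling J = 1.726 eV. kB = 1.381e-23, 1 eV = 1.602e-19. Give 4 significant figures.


Step 1: z*J = 6*1.726 = 10.36 eV
Step 2: Convert to Joules: 10.36*1.602e-19 = 1.659e-18 J
Step 3: T_c = 1.659e-18 / 1.381e-23 = 1.201e+05 K

1.201e+05


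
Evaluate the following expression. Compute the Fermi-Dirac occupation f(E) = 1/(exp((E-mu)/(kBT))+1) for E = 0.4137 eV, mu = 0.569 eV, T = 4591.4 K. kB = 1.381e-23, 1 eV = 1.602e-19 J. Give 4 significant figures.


Step 1: (E - mu) = 0.4137 - 0.569 = -0.1553 eV
Step 2: Convert: (E-mu)*eV = -2.488e-20 J
Step 3: x = (E-mu)*eV/(kB*T) = -0.3924
Step 4: f = 1/(exp(-0.3924)+1) = 0.5969

0.5969


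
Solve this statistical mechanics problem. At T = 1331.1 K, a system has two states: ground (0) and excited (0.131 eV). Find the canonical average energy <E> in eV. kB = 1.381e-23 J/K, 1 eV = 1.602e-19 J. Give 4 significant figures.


Step 1: beta*E = 0.131*1.602e-19/(1.381e-23*1331.1) = 1.142
Step 2: exp(-beta*E) = 0.3193
Step 3: <E> = 0.131*0.3193/(1+0.3193) = 0.0317 eV

0.0317


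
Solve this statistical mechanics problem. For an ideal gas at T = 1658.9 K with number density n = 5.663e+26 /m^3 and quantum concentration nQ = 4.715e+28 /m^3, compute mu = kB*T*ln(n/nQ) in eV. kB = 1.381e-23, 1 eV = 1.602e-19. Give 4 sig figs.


Step 1: n/nQ = 5.663e+26/4.715e+28 = 0.01201
Step 2: ln(n/nQ) = -4.422
Step 3: mu = kB*T*ln(n/nQ) = 2.291e-20*-4.422 = -1.013e-19 J
Step 4: Convert to eV: -1.013e-19/1.602e-19 = -0.6324 eV

-0.6324


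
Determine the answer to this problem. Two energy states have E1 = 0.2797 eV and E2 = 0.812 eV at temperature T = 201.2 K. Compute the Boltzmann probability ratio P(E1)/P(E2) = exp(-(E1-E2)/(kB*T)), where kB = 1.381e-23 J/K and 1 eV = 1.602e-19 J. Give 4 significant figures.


Step 1: Compute energy difference dE = E1 - E2 = 0.2797 - 0.812 = -0.5323 eV
Step 2: Convert to Joules: dE_J = -0.5323 * 1.602e-19 = -8.527e-20 J
Step 3: Compute exponent = -dE_J / (kB * T) = -(-8.527e-20) / (1.381e-23 * 201.2) = 30.69
Step 4: P(E1)/P(E2) = exp(30.69) = 2.131e+13

2.131e+13


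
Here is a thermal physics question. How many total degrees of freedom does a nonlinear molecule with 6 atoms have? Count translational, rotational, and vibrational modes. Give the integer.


Step 1: Translational DOF = 3
Step 2: Rotational DOF (nonlinear) = 3
Step 3: Vibrational DOF = 3*6 - 6 = 12
Step 4: Total = 3 + 3 + 12 = 18

18


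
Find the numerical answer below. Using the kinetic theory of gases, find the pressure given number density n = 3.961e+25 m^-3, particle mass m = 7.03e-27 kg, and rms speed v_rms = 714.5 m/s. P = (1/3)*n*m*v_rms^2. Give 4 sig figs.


Step 1: v_rms^2 = 714.5^2 = 5.105e+05
Step 2: n*m = 3.961e+25*7.03e-27 = 0.2785
Step 3: P = (1/3)*0.2785*5.105e+05 = 4.739e+04 Pa

4.739e+04


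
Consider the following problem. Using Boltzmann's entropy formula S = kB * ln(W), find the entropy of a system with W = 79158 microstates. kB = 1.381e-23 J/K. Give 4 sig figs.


Step 1: ln(W) = ln(79158) = 11.28
Step 2: S = kB * ln(W) = 1.381e-23 * 11.28
Step 3: S = 1.558e-22 J/K

1.558e-22


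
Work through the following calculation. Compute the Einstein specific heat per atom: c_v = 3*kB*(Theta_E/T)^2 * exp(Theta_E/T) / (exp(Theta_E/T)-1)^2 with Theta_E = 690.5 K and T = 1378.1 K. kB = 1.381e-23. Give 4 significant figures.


Step 1: x = Theta_E/T = 690.5/1378.1 = 0.5011
Step 2: x^2 = 0.2511
Step 3: exp(x) = 1.65
Step 4: c_v = 3*1.381e-23*0.2511*1.65/(1.65-1)^2 = 4.057e-23

4.057e-23


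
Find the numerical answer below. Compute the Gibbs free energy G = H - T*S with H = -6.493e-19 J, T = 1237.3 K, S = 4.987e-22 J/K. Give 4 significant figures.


Step 1: T*S = 1237.3 * 4.987e-22 = 6.17e-19 J
Step 2: G = H - T*S = -6.493e-19 - 6.17e-19
Step 3: G = -1.266e-18 J

-1.266e-18


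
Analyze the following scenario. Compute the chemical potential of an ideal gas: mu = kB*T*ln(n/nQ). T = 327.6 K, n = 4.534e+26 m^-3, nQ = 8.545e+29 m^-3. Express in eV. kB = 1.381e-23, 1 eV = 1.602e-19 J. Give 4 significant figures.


Step 1: n/nQ = 4.534e+26/8.545e+29 = 0.0005306
Step 2: ln(n/nQ) = -7.541
Step 3: mu = kB*T*ln(n/nQ) = 4.524e-21*-7.541 = -3.412e-20 J
Step 4: Convert to eV: -3.412e-20/1.602e-19 = -0.213 eV

-0.213


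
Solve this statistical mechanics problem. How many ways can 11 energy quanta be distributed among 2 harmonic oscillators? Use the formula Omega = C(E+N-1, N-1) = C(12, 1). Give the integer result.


Step 1: Use binomial coefficient C(12, 1)
Step 2: Numerator = 12! / 11!
Step 3: Denominator = 1!
Step 4: Omega = 12

12


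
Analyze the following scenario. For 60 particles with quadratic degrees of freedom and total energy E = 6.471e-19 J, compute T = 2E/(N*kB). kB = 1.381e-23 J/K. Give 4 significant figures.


Step 1: Numerator = 2*E = 2*6.471e-19 = 1.294e-18 J
Step 2: Denominator = N*kB = 60*1.381e-23 = 8.286e-22
Step 3: T = 1.294e-18 / 8.286e-22 = 1562 K

1562


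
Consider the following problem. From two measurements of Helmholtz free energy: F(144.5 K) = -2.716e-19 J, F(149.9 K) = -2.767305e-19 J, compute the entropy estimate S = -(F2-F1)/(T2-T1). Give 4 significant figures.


Step 1: dF = F2 - F1 = -2.767305e-19 - (-2.716e-19) = -5.1305e-21 J
Step 2: dT = T2 - T1 = 149.9 - 144.5 = 5.4 K
Step 3: S = -dF/dT = -(-5.1305e-21)/5.4 = 9.501e-22 J/K

9.501e-22


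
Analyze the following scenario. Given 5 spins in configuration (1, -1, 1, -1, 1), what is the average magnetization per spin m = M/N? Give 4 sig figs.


Step 1: Count up spins (+1): 3, down spins (-1): 2
Step 2: Total magnetization M = 3 - 2 = 1
Step 3: m = M/N = 1/5 = 0.2

0.2


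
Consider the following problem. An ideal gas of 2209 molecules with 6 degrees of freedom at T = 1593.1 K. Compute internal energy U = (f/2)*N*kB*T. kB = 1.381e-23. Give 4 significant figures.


Step 1: f/2 = 6/2 = 3.0
Step 2: N*kB*T = 2209*1.381e-23*1593.1 = 4.86e-17
Step 3: U = 3.0 * 4.86e-17 = 1.458e-16 J

1.458e-16


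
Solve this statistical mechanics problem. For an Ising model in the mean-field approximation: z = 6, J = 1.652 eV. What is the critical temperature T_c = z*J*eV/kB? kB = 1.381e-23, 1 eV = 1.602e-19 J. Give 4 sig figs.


Step 1: z*J = 6*1.652 = 9.912 eV
Step 2: Convert to Joules: 9.912*1.602e-19 = 1.588e-18 J
Step 3: T_c = 1.588e-18 / 1.381e-23 = 1.15e+05 K

1.15e+05


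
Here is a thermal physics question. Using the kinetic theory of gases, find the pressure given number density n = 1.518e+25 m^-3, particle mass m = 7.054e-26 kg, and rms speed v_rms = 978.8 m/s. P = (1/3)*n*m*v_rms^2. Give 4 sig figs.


Step 1: v_rms^2 = 978.8^2 = 9.58e+05
Step 2: n*m = 1.518e+25*7.054e-26 = 1.071
Step 3: P = (1/3)*1.071*9.58e+05 = 3.42e+05 Pa

3.42e+05


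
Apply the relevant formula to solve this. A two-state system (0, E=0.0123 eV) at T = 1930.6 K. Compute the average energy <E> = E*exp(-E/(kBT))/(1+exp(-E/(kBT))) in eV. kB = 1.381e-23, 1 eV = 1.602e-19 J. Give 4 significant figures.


Step 1: beta*E = 0.0123*1.602e-19/(1.381e-23*1930.6) = 0.07391
Step 2: exp(-beta*E) = 0.9288
Step 3: <E> = 0.0123*0.9288/(1+0.9288) = 0.005923 eV

0.005923


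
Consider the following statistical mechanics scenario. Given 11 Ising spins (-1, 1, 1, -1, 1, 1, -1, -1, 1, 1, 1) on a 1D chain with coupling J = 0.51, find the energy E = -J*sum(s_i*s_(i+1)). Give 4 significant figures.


Step 1: Nearest-neighbor products: -1, 1, -1, -1, 1, -1, 1, -1, 1, 1
Step 2: Sum of products = 0
Step 3: E = -0.51 * 0 = 0

0


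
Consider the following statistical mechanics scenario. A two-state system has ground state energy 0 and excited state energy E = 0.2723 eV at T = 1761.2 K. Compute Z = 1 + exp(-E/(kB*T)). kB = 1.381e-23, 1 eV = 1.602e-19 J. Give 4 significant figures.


Step 1: Compute beta*E = E*eV/(kB*T) = 0.2723*1.602e-19/(1.381e-23*1761.2) = 1.794
Step 2: exp(-beta*E) = exp(-1.794) = 0.1664
Step 3: Z = 1 + 0.1664 = 1.166

1.166


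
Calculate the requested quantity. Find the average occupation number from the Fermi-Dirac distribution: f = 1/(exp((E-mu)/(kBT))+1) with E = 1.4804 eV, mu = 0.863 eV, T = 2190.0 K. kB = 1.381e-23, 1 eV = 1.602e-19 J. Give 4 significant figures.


Step 1: (E - mu) = 1.4804 - 0.863 = 0.6174 eV
Step 2: Convert: (E-mu)*eV = 9.891e-20 J
Step 3: x = (E-mu)*eV/(kB*T) = 3.27
Step 4: f = 1/(exp(3.27)+1) = 0.0366

0.0366


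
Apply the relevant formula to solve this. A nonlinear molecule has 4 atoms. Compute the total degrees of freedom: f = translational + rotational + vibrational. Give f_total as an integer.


Step 1: Translational DOF = 3
Step 2: Rotational DOF (nonlinear) = 3
Step 3: Vibrational DOF = 3*4 - 6 = 6
Step 4: Total = 3 + 3 + 6 = 12

12


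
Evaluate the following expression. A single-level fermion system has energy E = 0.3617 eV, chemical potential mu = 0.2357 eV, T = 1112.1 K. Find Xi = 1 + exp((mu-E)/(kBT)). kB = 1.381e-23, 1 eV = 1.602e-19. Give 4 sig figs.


Step 1: (mu - E) = 0.2357 - 0.3617 = -0.126 eV
Step 2: x = (mu-E)*eV/(kB*T) = -0.126*1.602e-19/(1.381e-23*1112.1) = -1.314
Step 3: exp(x) = 0.2687
Step 4: Xi = 1 + 0.2687 = 1.269

1.269


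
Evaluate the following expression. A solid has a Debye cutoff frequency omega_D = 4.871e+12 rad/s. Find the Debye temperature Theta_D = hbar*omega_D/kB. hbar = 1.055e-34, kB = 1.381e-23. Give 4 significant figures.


Step 1: hbar*omega_D = 1.055e-34 * 4.871e+12 = 5.139e-22 J
Step 2: Theta_D = 5.139e-22 / 1.381e-23
Step 3: Theta_D = 37.21 K

37.21


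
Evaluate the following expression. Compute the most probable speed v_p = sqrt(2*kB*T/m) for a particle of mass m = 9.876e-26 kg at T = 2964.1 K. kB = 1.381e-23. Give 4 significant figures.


Step 1: Numerator = 2*kB*T = 2*1.381e-23*2964.1 = 8.187e-20
Step 2: Ratio = 8.187e-20 / 9.876e-26 = 8.29e+05
Step 3: v_p = sqrt(8.29e+05) = 910.5 m/s

910.5


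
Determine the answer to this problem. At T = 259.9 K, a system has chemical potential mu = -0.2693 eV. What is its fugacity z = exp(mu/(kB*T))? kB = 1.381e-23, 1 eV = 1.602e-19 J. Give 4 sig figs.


Step 1: Convert mu to Joules: -0.2693*1.602e-19 = -4.314e-20 J
Step 2: kB*T = 1.381e-23*259.9 = 3.589e-21 J
Step 3: mu/(kB*T) = -12.02
Step 4: z = exp(-12.02) = 6.023e-06

6.023e-06


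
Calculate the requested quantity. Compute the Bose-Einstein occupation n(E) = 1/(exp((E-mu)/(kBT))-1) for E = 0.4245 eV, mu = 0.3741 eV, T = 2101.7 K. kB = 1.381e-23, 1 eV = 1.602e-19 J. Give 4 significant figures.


Step 1: (E - mu) = 0.0504 eV
Step 2: x = (E-mu)*eV/(kB*T) = 0.0504*1.602e-19/(1.381e-23*2101.7) = 0.2782
Step 3: exp(x) = 1.321
Step 4: n = 1/(exp(x)-1) = 3.118

3.118


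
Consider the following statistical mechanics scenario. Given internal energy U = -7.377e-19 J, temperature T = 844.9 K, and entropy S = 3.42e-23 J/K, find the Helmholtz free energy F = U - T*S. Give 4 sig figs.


Step 1: T*S = 844.9 * 3.42e-23 = 2.89e-20 J
Step 2: F = U - T*S = -7.377e-19 - 2.89e-20
Step 3: F = -7.666e-19 J

-7.666e-19


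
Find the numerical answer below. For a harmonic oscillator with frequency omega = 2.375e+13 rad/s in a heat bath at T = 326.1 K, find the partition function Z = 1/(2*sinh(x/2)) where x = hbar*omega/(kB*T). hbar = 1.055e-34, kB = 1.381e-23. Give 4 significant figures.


Step 1: Compute x = hbar*omega/(kB*T) = 1.055e-34*2.375e+13/(1.381e-23*326.1) = 0.5564
Step 2: x/2 = 0.2782
Step 3: sinh(x/2) = 0.2818
Step 4: Z = 1/(2*0.2818) = 1.774

1.774


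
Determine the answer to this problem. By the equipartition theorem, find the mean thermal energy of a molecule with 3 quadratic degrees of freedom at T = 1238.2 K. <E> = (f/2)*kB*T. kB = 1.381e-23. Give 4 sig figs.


Step 1: f/2 = 3/2 = 1.5
Step 2: kB*T = 1.381e-23 * 1238.2 = 1.71e-20
Step 3: <E> = 1.5 * 1.71e-20 = 2.565e-20 J

2.565e-20


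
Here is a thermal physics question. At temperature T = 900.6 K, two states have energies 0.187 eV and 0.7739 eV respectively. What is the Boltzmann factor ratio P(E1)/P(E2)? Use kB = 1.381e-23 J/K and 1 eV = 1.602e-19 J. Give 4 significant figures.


Step 1: Compute energy difference dE = E1 - E2 = 0.187 - 0.7739 = -0.5869 eV
Step 2: Convert to Joules: dE_J = -0.5869 * 1.602e-19 = -9.402e-20 J
Step 3: Compute exponent = -dE_J / (kB * T) = -(-9.402e-20) / (1.381e-23 * 900.6) = 7.56
Step 4: P(E1)/P(E2) = exp(7.56) = 1919

1919


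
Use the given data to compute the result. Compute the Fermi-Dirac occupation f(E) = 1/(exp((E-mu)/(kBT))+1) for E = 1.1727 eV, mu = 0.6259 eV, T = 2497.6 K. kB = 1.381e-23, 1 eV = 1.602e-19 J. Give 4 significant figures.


Step 1: (E - mu) = 1.1727 - 0.6259 = 0.5468 eV
Step 2: Convert: (E-mu)*eV = 8.76e-20 J
Step 3: x = (E-mu)*eV/(kB*T) = 2.54
Step 4: f = 1/(exp(2.54)+1) = 0.07312

0.07312


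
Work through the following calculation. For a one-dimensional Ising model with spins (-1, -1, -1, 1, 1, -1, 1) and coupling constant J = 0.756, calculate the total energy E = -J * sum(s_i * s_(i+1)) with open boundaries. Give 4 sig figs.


Step 1: Nearest-neighbor products: 1, 1, -1, 1, -1, -1
Step 2: Sum of products = 0
Step 3: E = -0.756 * 0 = 0

0


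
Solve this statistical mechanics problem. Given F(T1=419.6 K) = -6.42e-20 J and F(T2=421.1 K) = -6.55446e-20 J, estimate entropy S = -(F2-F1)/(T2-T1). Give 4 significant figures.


Step 1: dF = F2 - F1 = -6.55446e-20 - (-6.42e-20) = -1.3446e-21 J
Step 2: dT = T2 - T1 = 421.1 - 419.6 = 1.5 K
Step 3: S = -dF/dT = -(-1.3446e-21)/1.5 = 8.964e-22 J/K

8.964e-22


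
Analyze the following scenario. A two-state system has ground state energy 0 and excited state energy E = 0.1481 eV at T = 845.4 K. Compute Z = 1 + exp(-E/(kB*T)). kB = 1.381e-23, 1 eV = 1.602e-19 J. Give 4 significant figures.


Step 1: Compute beta*E = E*eV/(kB*T) = 0.1481*1.602e-19/(1.381e-23*845.4) = 2.032
Step 2: exp(-beta*E) = exp(-2.032) = 0.131
Step 3: Z = 1 + 0.131 = 1.131

1.131


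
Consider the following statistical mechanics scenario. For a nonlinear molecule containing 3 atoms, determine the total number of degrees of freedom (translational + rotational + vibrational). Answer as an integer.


Step 1: Translational DOF = 3
Step 2: Rotational DOF (nonlinear) = 3
Step 3: Vibrational DOF = 3*3 - 6 = 3
Step 4: Total = 3 + 3 + 3 = 9

9


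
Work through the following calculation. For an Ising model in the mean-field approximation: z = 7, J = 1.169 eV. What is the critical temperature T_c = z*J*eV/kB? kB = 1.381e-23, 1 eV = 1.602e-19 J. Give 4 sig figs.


Step 1: z*J = 7*1.169 = 8.183 eV
Step 2: Convert to Joules: 8.183*1.602e-19 = 1.311e-18 J
Step 3: T_c = 1.311e-18 / 1.381e-23 = 9.493e+04 K

9.493e+04


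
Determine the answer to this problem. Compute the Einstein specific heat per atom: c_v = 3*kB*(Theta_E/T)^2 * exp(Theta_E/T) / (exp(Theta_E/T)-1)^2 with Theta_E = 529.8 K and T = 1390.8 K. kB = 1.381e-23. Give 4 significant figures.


Step 1: x = Theta_E/T = 529.8/1390.8 = 0.3809
Step 2: x^2 = 0.1451
Step 3: exp(x) = 1.464
Step 4: c_v = 3*1.381e-23*0.1451*1.464/(1.464-1)^2 = 4.093e-23

4.093e-23


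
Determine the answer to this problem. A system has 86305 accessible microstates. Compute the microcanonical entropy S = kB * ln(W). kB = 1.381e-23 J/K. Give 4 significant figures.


Step 1: ln(W) = ln(86305) = 11.37
Step 2: S = kB * ln(W) = 1.381e-23 * 11.37
Step 3: S = 1.57e-22 J/K

1.57e-22


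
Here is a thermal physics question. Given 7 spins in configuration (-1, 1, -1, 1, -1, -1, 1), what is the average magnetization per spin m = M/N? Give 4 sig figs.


Step 1: Count up spins (+1): 3, down spins (-1): 4
Step 2: Total magnetization M = 3 - 4 = -1
Step 3: m = M/N = -1/7 = -0.1429

-0.1429


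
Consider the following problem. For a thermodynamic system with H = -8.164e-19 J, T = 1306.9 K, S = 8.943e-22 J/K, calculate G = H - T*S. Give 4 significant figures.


Step 1: T*S = 1306.9 * 8.943e-22 = 1.169e-18 J
Step 2: G = H - T*S = -8.164e-19 - 1.169e-18
Step 3: G = -1.985e-18 J

-1.985e-18


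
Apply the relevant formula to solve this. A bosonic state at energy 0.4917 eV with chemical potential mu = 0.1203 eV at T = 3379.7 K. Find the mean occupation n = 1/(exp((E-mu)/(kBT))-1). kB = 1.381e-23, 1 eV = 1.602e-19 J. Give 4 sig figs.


Step 1: (E - mu) = 0.3714 eV
Step 2: x = (E-mu)*eV/(kB*T) = 0.3714*1.602e-19/(1.381e-23*3379.7) = 1.275
Step 3: exp(x) = 3.578
Step 4: n = 1/(exp(x)-1) = 0.3879

0.3879


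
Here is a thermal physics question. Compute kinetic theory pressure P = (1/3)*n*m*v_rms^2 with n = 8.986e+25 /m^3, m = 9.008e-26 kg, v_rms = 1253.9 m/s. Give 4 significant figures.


Step 1: v_rms^2 = 1253.9^2 = 1.572e+06
Step 2: n*m = 8.986e+25*9.008e-26 = 8.095
Step 3: P = (1/3)*8.095*1.572e+06 = 4.242e+06 Pa

4.242e+06


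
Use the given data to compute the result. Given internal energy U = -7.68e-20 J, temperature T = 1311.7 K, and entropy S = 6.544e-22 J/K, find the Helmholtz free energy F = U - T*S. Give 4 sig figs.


Step 1: T*S = 1311.7 * 6.544e-22 = 8.584e-19 J
Step 2: F = U - T*S = -7.68e-20 - 8.584e-19
Step 3: F = -9.352e-19 J

-9.352e-19


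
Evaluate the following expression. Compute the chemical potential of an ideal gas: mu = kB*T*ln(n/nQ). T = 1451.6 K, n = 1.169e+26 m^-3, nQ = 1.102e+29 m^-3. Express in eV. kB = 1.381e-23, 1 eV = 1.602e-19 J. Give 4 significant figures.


Step 1: n/nQ = 1.169e+26/1.102e+29 = 0.001061
Step 2: ln(n/nQ) = -6.849
Step 3: mu = kB*T*ln(n/nQ) = 2.005e-20*-6.849 = -1.373e-19 J
Step 4: Convert to eV: -1.373e-19/1.602e-19 = -0.857 eV

-0.857


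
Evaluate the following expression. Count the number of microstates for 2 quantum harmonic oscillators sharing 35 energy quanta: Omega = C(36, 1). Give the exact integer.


Step 1: Use binomial coefficient C(36, 1)
Step 2: Numerator = 36! / 35!
Step 3: Denominator = 1!
Step 4: Omega = 36

36


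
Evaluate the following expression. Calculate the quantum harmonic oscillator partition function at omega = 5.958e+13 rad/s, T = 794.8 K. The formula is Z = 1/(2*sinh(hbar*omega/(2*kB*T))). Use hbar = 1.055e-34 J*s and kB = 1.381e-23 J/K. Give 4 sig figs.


Step 1: Compute x = hbar*omega/(kB*T) = 1.055e-34*5.958e+13/(1.381e-23*794.8) = 0.5727
Step 2: x/2 = 0.2863
Step 3: sinh(x/2) = 0.2903
Step 4: Z = 1/(2*0.2903) = 1.723

1.723


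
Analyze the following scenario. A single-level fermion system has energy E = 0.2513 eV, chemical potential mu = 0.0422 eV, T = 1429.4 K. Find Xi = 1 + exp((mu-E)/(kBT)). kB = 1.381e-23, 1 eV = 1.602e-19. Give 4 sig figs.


Step 1: (mu - E) = 0.0422 - 0.2513 = -0.2091 eV
Step 2: x = (mu-E)*eV/(kB*T) = -0.2091*1.602e-19/(1.381e-23*1429.4) = -1.697
Step 3: exp(x) = 0.1832
Step 4: Xi = 1 + 0.1832 = 1.183

1.183


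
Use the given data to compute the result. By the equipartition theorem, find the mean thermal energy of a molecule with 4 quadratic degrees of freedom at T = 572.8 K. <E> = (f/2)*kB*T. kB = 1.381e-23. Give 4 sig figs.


Step 1: f/2 = 4/2 = 2
Step 2: kB*T = 1.381e-23 * 572.8 = 7.91e-21
Step 3: <E> = 2 * 7.91e-21 = 1.582e-20 J

1.582e-20


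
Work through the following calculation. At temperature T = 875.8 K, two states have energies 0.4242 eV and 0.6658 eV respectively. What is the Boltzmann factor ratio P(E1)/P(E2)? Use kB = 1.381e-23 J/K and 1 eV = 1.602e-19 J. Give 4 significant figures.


Step 1: Compute energy difference dE = E1 - E2 = 0.4242 - 0.6658 = -0.2416 eV
Step 2: Convert to Joules: dE_J = -0.2416 * 1.602e-19 = -3.87e-20 J
Step 3: Compute exponent = -dE_J / (kB * T) = -(-3.87e-20) / (1.381e-23 * 875.8) = 3.2
Step 4: P(E1)/P(E2) = exp(3.2) = 24.53

24.53


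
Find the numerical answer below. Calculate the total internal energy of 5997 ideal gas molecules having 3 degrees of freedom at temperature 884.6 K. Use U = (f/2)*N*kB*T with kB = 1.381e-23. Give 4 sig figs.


Step 1: f/2 = 3/2 = 1.5
Step 2: N*kB*T = 5997*1.381e-23*884.6 = 7.326e-17
Step 3: U = 1.5 * 7.326e-17 = 1.099e-16 J

1.099e-16


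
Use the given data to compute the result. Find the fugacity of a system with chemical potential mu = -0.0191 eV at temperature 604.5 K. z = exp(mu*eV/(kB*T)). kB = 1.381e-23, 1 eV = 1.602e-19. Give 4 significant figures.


Step 1: Convert mu to Joules: -0.0191*1.602e-19 = -3.06e-21 J
Step 2: kB*T = 1.381e-23*604.5 = 8.348e-21 J
Step 3: mu/(kB*T) = -0.3665
Step 4: z = exp(-0.3665) = 0.6931

0.6931


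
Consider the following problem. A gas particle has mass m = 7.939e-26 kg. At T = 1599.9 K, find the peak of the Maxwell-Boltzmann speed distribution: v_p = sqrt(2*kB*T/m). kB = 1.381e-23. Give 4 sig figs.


Step 1: Numerator = 2*kB*T = 2*1.381e-23*1599.9 = 4.419e-20
Step 2: Ratio = 4.419e-20 / 7.939e-26 = 5.566e+05
Step 3: v_p = sqrt(5.566e+05) = 746.1 m/s

746.1


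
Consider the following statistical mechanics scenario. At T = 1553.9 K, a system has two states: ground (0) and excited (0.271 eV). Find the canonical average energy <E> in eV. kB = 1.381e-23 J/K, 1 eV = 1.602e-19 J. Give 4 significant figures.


Step 1: beta*E = 0.271*1.602e-19/(1.381e-23*1553.9) = 2.023
Step 2: exp(-beta*E) = 0.1322
Step 3: <E> = 0.271*0.1322/(1+0.1322) = 0.03165 eV

0.03165


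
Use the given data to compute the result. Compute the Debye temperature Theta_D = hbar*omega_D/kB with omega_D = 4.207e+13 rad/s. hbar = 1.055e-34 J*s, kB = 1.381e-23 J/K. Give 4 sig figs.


Step 1: hbar*omega_D = 1.055e-34 * 4.207e+13 = 4.438e-21 J
Step 2: Theta_D = 4.438e-21 / 1.381e-23
Step 3: Theta_D = 321.4 K

321.4


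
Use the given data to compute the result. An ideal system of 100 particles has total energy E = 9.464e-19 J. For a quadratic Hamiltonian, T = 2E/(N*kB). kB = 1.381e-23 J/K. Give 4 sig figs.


Step 1: Numerator = 2*E = 2*9.464e-19 = 1.893e-18 J
Step 2: Denominator = N*kB = 100*1.381e-23 = 1.381e-21
Step 3: T = 1.893e-18 / 1.381e-21 = 1371 K

1371


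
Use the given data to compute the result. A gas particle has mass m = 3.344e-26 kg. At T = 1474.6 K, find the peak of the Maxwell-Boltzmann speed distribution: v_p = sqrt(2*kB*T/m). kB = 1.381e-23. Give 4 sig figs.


Step 1: Numerator = 2*kB*T = 2*1.381e-23*1474.6 = 4.073e-20
Step 2: Ratio = 4.073e-20 / 3.344e-26 = 1.218e+06
Step 3: v_p = sqrt(1.218e+06) = 1104 m/s

1104


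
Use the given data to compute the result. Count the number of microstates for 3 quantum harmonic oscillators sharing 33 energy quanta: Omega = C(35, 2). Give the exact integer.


Step 1: Use binomial coefficient C(35, 2)
Step 2: Numerator = 35! / 33!
Step 3: Denominator = 2!
Step 4: Omega = 595

595


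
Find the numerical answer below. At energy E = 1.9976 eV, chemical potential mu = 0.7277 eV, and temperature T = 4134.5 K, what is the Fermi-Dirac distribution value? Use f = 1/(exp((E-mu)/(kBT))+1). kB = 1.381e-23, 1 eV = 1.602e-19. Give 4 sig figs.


Step 1: (E - mu) = 1.9976 - 0.7277 = 1.27 eV
Step 2: Convert: (E-mu)*eV = 2.034e-19 J
Step 3: x = (E-mu)*eV/(kB*T) = 3.563
Step 4: f = 1/(exp(3.563)+1) = 0.02757

0.02757


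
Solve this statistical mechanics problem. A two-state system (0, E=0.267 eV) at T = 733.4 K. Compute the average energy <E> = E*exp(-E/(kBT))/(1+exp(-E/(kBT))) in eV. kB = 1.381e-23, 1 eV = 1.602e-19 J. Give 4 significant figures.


Step 1: beta*E = 0.267*1.602e-19/(1.381e-23*733.4) = 4.223
Step 2: exp(-beta*E) = 0.01465
Step 3: <E> = 0.267*0.01465/(1+0.01465) = 0.003856 eV

0.003856


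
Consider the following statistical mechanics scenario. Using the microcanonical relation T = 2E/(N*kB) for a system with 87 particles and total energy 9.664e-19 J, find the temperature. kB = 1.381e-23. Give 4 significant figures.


Step 1: Numerator = 2*E = 2*9.664e-19 = 1.933e-18 J
Step 2: Denominator = N*kB = 87*1.381e-23 = 1.201e-21
Step 3: T = 1.933e-18 / 1.201e-21 = 1609 K

1609


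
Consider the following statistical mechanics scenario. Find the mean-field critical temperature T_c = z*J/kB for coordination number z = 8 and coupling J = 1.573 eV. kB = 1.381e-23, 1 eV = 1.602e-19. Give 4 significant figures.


Step 1: z*J = 8*1.573 = 12.58 eV
Step 2: Convert to Joules: 12.58*1.602e-19 = 2.016e-18 J
Step 3: T_c = 2.016e-18 / 1.381e-23 = 1.46e+05 K

1.46e+05


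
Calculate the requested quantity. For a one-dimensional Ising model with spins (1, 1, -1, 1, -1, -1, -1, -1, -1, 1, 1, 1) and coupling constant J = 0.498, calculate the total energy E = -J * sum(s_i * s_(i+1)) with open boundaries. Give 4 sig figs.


Step 1: Nearest-neighbor products: 1, -1, -1, -1, 1, 1, 1, 1, -1, 1, 1
Step 2: Sum of products = 3
Step 3: E = -0.498 * 3 = -1.494

-1.494


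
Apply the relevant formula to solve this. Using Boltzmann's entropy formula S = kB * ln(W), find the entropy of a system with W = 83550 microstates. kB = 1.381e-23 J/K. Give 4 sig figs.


Step 1: ln(W) = ln(83550) = 11.33
Step 2: S = kB * ln(W) = 1.381e-23 * 11.33
Step 3: S = 1.565e-22 J/K

1.565e-22


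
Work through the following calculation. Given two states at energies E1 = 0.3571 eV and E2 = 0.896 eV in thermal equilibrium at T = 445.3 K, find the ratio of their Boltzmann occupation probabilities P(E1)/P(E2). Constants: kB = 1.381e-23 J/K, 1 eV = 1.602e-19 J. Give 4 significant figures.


Step 1: Compute energy difference dE = E1 - E2 = 0.3571 - 0.896 = -0.5389 eV
Step 2: Convert to Joules: dE_J = -0.5389 * 1.602e-19 = -8.633e-20 J
Step 3: Compute exponent = -dE_J / (kB * T) = -(-8.633e-20) / (1.381e-23 * 445.3) = 14.04
Step 4: P(E1)/P(E2) = exp(14.04) = 1.25e+06

1.25e+06


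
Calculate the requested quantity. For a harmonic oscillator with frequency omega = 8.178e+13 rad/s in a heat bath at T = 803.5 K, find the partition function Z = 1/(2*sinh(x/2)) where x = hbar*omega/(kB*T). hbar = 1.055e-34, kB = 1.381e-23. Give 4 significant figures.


Step 1: Compute x = hbar*omega/(kB*T) = 1.055e-34*8.178e+13/(1.381e-23*803.5) = 0.7775
Step 2: x/2 = 0.3888
Step 3: sinh(x/2) = 0.3986
Step 4: Z = 1/(2*0.3986) = 1.254

1.254


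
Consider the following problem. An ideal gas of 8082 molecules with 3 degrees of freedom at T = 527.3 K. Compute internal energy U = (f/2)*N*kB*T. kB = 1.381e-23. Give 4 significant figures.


Step 1: f/2 = 3/2 = 1.5
Step 2: N*kB*T = 8082*1.381e-23*527.3 = 5.885e-17
Step 3: U = 1.5 * 5.885e-17 = 8.828e-17 J

8.828e-17


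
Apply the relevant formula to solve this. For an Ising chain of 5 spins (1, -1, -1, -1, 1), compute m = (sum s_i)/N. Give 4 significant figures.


Step 1: Count up spins (+1): 2, down spins (-1): 3
Step 2: Total magnetization M = 2 - 3 = -1
Step 3: m = M/N = -1/5 = -0.2

-0.2


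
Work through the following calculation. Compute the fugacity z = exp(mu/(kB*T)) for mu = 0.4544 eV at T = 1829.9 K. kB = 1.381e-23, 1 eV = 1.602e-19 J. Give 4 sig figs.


Step 1: Convert mu to Joules: 0.4544*1.602e-19 = 7.279e-20 J
Step 2: kB*T = 1.381e-23*1829.9 = 2.527e-20 J
Step 3: mu/(kB*T) = 2.881
Step 4: z = exp(2.881) = 17.82

17.82


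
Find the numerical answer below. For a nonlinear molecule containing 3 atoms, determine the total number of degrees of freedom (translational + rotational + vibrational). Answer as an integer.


Step 1: Translational DOF = 3
Step 2: Rotational DOF (nonlinear) = 3
Step 3: Vibrational DOF = 3*3 - 6 = 3
Step 4: Total = 3 + 3 + 3 = 9

9


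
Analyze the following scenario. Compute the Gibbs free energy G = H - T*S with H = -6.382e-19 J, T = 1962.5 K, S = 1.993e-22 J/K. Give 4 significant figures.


Step 1: T*S = 1962.5 * 1.993e-22 = 3.911e-19 J
Step 2: G = H - T*S = -6.382e-19 - 3.911e-19
Step 3: G = -1.029e-18 J

-1.029e-18


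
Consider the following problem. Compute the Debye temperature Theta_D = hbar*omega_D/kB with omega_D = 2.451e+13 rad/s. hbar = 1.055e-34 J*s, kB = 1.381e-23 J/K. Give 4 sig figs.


Step 1: hbar*omega_D = 1.055e-34 * 2.451e+13 = 2.586e-21 J
Step 2: Theta_D = 2.586e-21 / 1.381e-23
Step 3: Theta_D = 187.2 K

187.2


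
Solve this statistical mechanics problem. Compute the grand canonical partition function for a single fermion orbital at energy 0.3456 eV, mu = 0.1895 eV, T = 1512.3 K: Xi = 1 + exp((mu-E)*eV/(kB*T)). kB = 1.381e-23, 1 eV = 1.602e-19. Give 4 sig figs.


Step 1: (mu - E) = 0.1895 - 0.3456 = -0.1561 eV
Step 2: x = (mu-E)*eV/(kB*T) = -0.1561*1.602e-19/(1.381e-23*1512.3) = -1.197
Step 3: exp(x) = 0.302
Step 4: Xi = 1 + 0.302 = 1.302

1.302


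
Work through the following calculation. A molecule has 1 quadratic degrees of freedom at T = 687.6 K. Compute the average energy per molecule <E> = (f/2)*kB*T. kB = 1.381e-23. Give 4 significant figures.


Step 1: f/2 = 1/2 = 0.5
Step 2: kB*T = 1.381e-23 * 687.6 = 9.496e-21
Step 3: <E> = 0.5 * 9.496e-21 = 4.748e-21 J

4.748e-21


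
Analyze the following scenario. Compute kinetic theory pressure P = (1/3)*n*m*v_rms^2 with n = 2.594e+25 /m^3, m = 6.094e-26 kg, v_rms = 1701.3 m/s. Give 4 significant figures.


Step 1: v_rms^2 = 1701.3^2 = 2.894e+06
Step 2: n*m = 2.594e+25*6.094e-26 = 1.581
Step 3: P = (1/3)*1.581*2.894e+06 = 1.525e+06 Pa

1.525e+06


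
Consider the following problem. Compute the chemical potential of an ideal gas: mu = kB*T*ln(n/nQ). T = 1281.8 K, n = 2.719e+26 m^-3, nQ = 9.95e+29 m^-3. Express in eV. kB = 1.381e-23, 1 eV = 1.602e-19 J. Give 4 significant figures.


Step 1: n/nQ = 2.719e+26/9.95e+29 = 0.0002733
Step 2: ln(n/nQ) = -8.205
Step 3: mu = kB*T*ln(n/nQ) = 1.77e-20*-8.205 = -1.452e-19 J
Step 4: Convert to eV: -1.452e-19/1.602e-19 = -0.9066 eV

-0.9066


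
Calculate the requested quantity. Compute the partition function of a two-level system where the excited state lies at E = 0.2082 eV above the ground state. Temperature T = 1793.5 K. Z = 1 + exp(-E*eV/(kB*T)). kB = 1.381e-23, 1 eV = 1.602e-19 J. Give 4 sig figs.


Step 1: Compute beta*E = E*eV/(kB*T) = 0.2082*1.602e-19/(1.381e-23*1793.5) = 1.347
Step 2: exp(-beta*E) = exp(-1.347) = 0.2601
Step 3: Z = 1 + 0.2601 = 1.26

1.26


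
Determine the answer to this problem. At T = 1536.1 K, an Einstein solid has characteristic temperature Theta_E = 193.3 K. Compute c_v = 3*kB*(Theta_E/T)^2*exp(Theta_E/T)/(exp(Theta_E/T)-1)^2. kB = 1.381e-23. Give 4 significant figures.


Step 1: x = Theta_E/T = 193.3/1536.1 = 0.1258
Step 2: x^2 = 0.01584
Step 3: exp(x) = 1.134
Step 4: c_v = 3*1.381e-23*0.01584*1.134/(1.134-1)^2 = 4.138e-23

4.138e-23
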